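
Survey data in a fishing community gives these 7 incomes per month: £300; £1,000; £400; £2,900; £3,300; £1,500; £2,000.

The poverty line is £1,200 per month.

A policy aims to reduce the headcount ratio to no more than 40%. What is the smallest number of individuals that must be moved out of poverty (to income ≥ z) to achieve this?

3 of the 7 individuals are poor, so H = 3/7 = 0.429.
A headcount ratio of at most 40% allows at most ⌊0.40 × 7⌋ = 2 poor individuals.
So at least 3 − 2 = 1 must be lifted.

1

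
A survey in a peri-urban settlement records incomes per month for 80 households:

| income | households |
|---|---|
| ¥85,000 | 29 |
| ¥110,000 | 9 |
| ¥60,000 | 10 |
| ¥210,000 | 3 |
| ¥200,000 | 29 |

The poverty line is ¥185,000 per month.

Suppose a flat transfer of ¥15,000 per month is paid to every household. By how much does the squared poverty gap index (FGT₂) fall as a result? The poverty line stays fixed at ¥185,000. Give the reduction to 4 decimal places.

Before: below the line — 10×¥60,000, 29×¥85,000, 9×¥110,000; squared poverty gap index (FGT₂) = 0.181474.
After the ¥15,000 transfer: below the line — 10×¥75,000, 29×¥100,000, 9×¥125,000; squared poverty gap index (FGT₂) = 0.132551.
Reduction = 0.181474 − 0.132551 = 0.0489.

0.0489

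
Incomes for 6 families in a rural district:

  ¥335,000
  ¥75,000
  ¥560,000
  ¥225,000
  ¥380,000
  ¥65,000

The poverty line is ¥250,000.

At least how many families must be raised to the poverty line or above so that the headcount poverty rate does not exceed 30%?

2

3 of the 6 families are poor, so H = 3/6 = 0.500.
A headcount ratio of at most 30% allows at most ⌊0.30 × 6⌋ = 1 poor families.
So at least 3 − 1 = 2 must be lifted.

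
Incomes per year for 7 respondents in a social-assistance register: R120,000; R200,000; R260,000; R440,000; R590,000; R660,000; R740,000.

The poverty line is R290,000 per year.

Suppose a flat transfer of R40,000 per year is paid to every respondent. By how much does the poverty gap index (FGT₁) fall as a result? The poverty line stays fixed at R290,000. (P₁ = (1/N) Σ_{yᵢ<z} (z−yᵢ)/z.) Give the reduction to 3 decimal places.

0.054

Before: below the line — R120,000, R200,000, R260,000; poverty gap index (FGT₁) = 0.14286.
After the R40,000 transfer: below the line — R160,000, R240,000; poverty gap index (FGT₁) = 0.08867.
Reduction = 0.14286 − 0.08867 = 0.054.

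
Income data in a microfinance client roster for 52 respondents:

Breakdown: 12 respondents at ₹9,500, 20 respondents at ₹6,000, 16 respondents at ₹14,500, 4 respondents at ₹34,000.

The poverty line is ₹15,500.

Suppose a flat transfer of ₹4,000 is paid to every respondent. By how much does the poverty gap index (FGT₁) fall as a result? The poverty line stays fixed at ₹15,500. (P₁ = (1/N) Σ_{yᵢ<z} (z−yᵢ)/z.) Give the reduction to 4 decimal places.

0.1787

Before: below the line — 20×₹6,000, 12×₹9,500, 16×₹14,500; poverty gap index (FGT₁) = 0.344913.
After the ₹4,000 transfer: below the line — 20×₹10,000, 12×₹13,500; poverty gap index (FGT₁) = 0.166253.
Reduction = 0.344913 − 0.166253 = 0.1787.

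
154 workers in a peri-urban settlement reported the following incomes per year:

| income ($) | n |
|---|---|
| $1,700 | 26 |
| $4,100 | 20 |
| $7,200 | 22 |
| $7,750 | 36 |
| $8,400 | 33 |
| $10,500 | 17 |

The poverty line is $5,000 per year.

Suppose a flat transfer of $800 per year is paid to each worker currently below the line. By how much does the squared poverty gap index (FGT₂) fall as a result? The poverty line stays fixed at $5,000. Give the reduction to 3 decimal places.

Before: below the line — 26×$1,700, 20×$4,100; squared poverty gap index (FGT₂) = 0.07775.
After the $800 transfer: below the line — 26×$2,500, 20×$4,900; squared poverty gap index (FGT₂) = 0.04226.
Reduction = 0.07775 − 0.04226 = 0.035.

0.035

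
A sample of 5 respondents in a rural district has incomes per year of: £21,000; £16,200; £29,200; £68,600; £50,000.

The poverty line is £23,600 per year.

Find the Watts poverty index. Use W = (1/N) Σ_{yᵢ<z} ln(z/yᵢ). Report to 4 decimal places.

0.0986

Incomes under z: £16,200, £21,000 (q = 2 of N = 5).
Log gaps: ln(23600/16200) = 0.3762; ln(23600/21000) = 0.1167.
W = 0.492960 / 5 = 0.0986.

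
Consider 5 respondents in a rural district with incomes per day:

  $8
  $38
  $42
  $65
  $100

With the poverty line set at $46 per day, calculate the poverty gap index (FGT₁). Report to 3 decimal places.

0.217

Below the line: $8, $38, $42 (q = 3 of N = 5).
Relative gaps: (46−8)/46 = 0.8261; (46−38)/46 = 0.1739; (46−42)/46 = 0.0870.
Σ = 1.086957. Dividing by the full population N = 5 gives P₁ = 0.217.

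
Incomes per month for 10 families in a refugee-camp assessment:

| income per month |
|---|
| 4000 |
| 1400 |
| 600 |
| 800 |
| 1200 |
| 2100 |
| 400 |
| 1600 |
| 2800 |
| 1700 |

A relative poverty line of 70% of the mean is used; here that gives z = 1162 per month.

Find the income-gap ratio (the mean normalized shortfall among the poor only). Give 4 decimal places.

0.4836

Incomes under z: 400, 600, 800 (q = 3 of N = 10).
Shortfall ratios (z−y)/z: 0.6558, 0.4836, 0.3115; sum = 1.450947.
The income-gap ratio divides by q (the poor only): 1.450947 / 3 = 0.4836.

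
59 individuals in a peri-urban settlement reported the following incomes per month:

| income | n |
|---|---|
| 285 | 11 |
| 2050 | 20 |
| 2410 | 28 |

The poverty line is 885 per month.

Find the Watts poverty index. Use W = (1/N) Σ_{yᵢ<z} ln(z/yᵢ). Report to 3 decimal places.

0.211

Incomes under z: 11×285 (q = 11 of N = 59).
Log shortfalls: ln(885/285) = 1.1331 (×11).
W = 12.464083 / 59 = 0.211.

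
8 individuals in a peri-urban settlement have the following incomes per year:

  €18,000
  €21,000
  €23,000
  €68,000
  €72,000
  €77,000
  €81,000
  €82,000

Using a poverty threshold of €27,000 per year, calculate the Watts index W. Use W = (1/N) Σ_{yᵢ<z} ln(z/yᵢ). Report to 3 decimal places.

0.102

Below z: €18,000, €21,000, €23,000 (q = 3 of N = 8).
Log gaps: ln(27000/18000) = 0.4055; ln(27000/21000) = 0.2513; ln(27000/23000) = 0.1603.
W = 0.817122 / 8 = 0.102.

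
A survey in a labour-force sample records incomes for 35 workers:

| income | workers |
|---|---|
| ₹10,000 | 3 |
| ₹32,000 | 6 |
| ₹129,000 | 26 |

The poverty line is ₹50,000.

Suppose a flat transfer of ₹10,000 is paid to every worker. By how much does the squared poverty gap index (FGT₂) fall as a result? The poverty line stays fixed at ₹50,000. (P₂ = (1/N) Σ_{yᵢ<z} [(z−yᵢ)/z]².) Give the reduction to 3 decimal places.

Before: below the line — 3×₹10,000, 6×₹32,000; squared poverty gap index (FGT₂) = 0.07707.
After the ₹10,000 transfer: below the line — 3×₹20,000, 6×₹42,000; squared poverty gap index (FGT₂) = 0.03525.
Reduction = 0.07707 − 0.03525 = 0.042.

0.042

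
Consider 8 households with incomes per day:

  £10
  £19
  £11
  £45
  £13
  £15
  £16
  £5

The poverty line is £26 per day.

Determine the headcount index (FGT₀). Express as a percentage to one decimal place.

7 of the 8 households have income below £26.
H = 7/8 = 87.5%.

87.5%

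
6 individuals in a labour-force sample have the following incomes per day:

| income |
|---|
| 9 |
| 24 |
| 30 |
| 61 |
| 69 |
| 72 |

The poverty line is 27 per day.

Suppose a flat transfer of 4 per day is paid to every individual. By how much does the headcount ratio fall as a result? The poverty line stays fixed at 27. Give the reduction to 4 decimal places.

Before: below the line — 9, 24; headcount ratio = 0.333333.
After the 4 transfer: below the line — 13; headcount ratio = 0.166667.
Reduction = 0.333333 − 0.166667 = 0.1667.

0.1667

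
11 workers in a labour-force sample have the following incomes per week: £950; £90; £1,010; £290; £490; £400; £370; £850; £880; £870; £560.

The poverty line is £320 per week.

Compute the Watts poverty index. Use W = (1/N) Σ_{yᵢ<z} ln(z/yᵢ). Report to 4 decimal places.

Below the line: £90, £290 (q = 2 of N = 11).
Log shortfalls: ln(320/90) = 1.2685; ln(320/290) = 0.0984.
W = 1.366951 / 11 = 0.1243.

0.1243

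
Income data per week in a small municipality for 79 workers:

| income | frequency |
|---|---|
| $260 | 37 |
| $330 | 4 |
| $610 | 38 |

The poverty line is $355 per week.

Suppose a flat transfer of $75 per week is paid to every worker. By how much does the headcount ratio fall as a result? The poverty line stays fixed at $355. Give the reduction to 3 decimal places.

0.051

Before: below the line — 37×$260, 4×$330; headcount ratio = 0.51899.
After the $75 transfer: below the line — 37×$335; headcount ratio = 0.46835.
Reduction = 0.51899 − 0.46835 = 0.051.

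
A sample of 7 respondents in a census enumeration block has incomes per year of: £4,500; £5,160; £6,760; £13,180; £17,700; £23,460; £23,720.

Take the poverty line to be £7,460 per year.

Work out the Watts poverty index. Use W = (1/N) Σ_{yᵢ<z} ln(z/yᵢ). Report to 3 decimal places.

Incomes under z: £4,500, £5,160, £6,760 (q = 3 of N = 7).
Log gaps: ln(7460/4500) = 0.5055; ln(7460/5160) = 0.3686; ln(7460/6760) = 0.0985.
W = 0.972629 / 7 = 0.139.

0.139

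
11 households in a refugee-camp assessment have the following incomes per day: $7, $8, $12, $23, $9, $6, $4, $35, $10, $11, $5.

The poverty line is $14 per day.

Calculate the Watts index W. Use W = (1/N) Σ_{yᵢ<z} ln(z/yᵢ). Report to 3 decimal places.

0.505

Below z: $4, $5, $6, $7, $8, $9, $10, $11, $12 (q = 9 of N = 11).
Log gaps: ln(14/4) = 1.2528; ln(14/5) = 1.0296; ln(14/6) = 0.8473; ln(14/7) = 0.6931; ln(14/8) = 0.5596; ln(14/9) = 0.4418; ln(14/10) = 0.3365; ln(14/11) = 0.2412; ln(14/12) = 0.1542.
W = 5.556061 / 11 = 0.505.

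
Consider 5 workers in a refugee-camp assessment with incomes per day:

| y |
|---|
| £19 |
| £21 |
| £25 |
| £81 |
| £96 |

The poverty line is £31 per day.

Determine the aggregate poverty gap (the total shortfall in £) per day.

Poor units: £19, £21, £25 (q = 3 of N = 5).
Individual gaps: 31−19 = 12; 31−21 = 10; 31−25 = 6.
Aggregate gap = £28.

£28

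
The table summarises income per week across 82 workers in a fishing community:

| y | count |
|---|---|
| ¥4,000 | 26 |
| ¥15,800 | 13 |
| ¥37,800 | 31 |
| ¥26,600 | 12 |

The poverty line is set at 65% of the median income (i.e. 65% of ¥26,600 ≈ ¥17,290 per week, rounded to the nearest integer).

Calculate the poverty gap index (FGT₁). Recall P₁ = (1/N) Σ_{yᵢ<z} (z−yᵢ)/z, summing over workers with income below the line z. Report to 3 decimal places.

Below z: 26×¥4,000, 13×¥15,800 (q = 39 of N = 82).
Relative gaps: (17290−4000)/17290 = 0.7687 (×26); (17290−15800)/17290 = 0.0862 (×13).
Sum of shortfalls = 21.105263; P₁ averages over all N: 21.105263 / 82 = 0.257.

0.257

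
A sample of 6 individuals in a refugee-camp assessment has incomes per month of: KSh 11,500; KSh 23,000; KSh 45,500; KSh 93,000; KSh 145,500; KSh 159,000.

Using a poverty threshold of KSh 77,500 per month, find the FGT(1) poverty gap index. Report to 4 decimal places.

Poor units: KSh 11,500, KSh 23,000, KSh 45,500 (q = 3 of N = 6).
Relative gaps: (77500−11500)/77500 = 0.8516; (77500−23000)/77500 = 0.7032; (77500−45500)/77500 = 0.4129.
Sum of shortfalls = 1.967742; P₁ averages over all N: 1.967742 / 6 = 0.3280.

0.3280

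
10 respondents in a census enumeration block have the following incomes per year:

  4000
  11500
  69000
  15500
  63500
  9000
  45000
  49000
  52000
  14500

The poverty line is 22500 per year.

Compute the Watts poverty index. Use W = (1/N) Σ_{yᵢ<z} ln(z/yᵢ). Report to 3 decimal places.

0.413

Poor units: 4000, 9000, 11500, 14500, 15500 (q = 5 of N = 10).
Log shortfalls: ln(22500/4000) = 1.7272; ln(22500/9000) = 0.9163; ln(22500/11500) = 0.6712; ln(22500/14500) = 0.4394; ln(22500/15500) = 0.3727.
W = 4.126722 / 10 = 0.413.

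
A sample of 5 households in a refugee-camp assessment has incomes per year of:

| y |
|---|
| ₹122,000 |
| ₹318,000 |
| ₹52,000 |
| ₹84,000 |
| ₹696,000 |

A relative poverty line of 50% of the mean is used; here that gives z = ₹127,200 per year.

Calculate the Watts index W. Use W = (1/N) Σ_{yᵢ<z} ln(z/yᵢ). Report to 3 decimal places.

Incomes under z: ₹52,000, ₹84,000, ₹122,000 (q = 3 of N = 5).
Log shortfalls: ln(127200/52000) = 0.8945; ln(127200/84000) = 0.4149; ln(127200/122000) = 0.0417.
W = 1.351200 / 5 = 0.270.

0.270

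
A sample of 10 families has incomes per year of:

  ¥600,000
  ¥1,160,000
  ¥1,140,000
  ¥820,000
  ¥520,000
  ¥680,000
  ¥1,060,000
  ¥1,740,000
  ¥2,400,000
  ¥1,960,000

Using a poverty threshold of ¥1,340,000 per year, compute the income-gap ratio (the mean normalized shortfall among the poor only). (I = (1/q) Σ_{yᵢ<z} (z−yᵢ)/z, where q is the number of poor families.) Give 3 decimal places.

0.362

Incomes under z: ¥520,000, ¥600,000, ¥680,000, ¥820,000, ¥1,060,000, ¥1,140,000, ¥1,160,000 (q = 7 of N = 10).
Relative gaps: 0.6119, 0.5522, 0.4925, 0.3881, 0.2090, 0.1493, 0.1343; sum = 2.537313.
The income-gap ratio divides by q (the poor only): 2.537313 / 7 = 0.362.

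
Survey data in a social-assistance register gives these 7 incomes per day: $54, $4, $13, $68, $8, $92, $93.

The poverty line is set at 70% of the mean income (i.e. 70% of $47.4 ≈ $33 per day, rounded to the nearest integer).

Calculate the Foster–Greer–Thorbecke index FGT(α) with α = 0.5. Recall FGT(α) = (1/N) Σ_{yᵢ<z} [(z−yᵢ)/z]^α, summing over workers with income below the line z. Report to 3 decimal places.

0.369

Incomes under z: $4, $8, $13 (q = 3 of N = 7).
Gap ratios (z−y)/z: (33−4)/33 = 0.8788; (33−8)/33 = 0.7576; (33−13)/33 = 0.6061.
Raised to α = 0.5: 0.93744; 0.87039; 0.77850.
Sum = 2.586324; FGT(0.5) = 2.586324 / 7 = 0.369.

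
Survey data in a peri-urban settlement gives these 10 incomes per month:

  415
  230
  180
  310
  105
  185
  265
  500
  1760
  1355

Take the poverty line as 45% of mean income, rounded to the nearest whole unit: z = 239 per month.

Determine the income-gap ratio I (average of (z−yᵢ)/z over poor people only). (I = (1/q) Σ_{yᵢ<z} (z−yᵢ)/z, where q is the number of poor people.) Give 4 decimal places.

0.2678

Poor units: 105, 180, 185, 230 (q = 4 of N = 10).
Relative gaps: 0.5607, 0.2469, 0.2259, 0.0377; sum = 1.071130.
I averages over the q = 4 poor units only: 1.071130 / 4 = 0.2678.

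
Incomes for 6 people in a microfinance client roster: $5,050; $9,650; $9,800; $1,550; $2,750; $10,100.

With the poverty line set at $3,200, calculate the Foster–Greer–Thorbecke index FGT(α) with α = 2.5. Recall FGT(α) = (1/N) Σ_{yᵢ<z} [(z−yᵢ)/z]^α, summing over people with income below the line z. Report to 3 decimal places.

0.033

Poor units: $1,550, $2,750 (q = 2 of N = 6).
Normalized shortfalls: (3200−1550)/3200 = 0.5156; (3200−2750)/3200 = 0.1406.
Raised to α = 2.5: 0.19091; 0.00742.
Sum = 0.198329; FGT(2.5) = 0.198329 / 6 = 0.033.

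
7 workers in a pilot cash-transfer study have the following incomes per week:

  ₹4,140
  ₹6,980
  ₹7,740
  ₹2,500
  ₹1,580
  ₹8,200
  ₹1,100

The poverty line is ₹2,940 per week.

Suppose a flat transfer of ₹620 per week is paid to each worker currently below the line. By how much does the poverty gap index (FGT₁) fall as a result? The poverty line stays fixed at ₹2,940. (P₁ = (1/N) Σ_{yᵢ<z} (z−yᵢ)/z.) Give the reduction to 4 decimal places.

Before: below the line — ₹1,100, ₹1,580, ₹2,500; poverty gap index (FGT₁) = 0.176871.
After the ₹620 transfer: below the line — ₹1,720, ₹2,200; poverty gap index (FGT₁) = 0.095238.
Reduction = 0.176871 − 0.095238 = 0.0816.

0.0816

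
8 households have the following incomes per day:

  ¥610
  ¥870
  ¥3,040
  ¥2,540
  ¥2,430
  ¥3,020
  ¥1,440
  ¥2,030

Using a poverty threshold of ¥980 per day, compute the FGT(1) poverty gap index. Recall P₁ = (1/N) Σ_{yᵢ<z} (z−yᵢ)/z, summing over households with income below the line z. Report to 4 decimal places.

0.0612

Below z: ¥610, ¥870 (q = 2 of N = 8).
Shortfall ratios: (980−610)/980 = 0.3776; (980−870)/980 = 0.1122.
Σ = 0.489796. Dividing by the full population N = 8 gives P₁ = 0.0612.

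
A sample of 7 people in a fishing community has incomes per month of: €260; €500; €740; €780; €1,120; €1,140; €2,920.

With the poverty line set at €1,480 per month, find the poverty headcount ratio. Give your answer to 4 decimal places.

0.8571

6 of the 7 people have income below €1,480.
H = 6/7 = 0.8571.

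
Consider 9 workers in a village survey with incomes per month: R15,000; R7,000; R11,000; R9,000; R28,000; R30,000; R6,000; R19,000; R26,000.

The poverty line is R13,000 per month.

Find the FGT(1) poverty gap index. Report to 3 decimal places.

0.162

Below z: R6,000, R7,000, R9,000, R11,000 (q = 4 of N = 9).
Gap ratios (z−y)/z: (13000−6000)/13000 = 0.5385; (13000−7000)/13000 = 0.4615; (13000−9000)/13000 = 0.3077; (13000−11000)/13000 = 0.1538.
Sum of shortfalls = 1.461538; P₁ averages over all N: 1.461538 / 9 = 0.162.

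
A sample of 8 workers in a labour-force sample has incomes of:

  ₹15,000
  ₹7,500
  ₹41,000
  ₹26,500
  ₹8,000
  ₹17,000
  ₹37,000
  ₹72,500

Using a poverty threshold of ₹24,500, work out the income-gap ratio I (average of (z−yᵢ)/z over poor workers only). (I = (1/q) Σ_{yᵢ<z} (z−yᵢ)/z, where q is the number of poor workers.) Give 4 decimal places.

Poor units: ₹7,500, ₹8,000, ₹15,000, ₹17,000 (q = 4 of N = 8).
Relative gaps: 0.6939, 0.6735, 0.3878, 0.3061; sum = 2.061224.
The income-gap ratio divides by q (the poor only): 2.061224 / 4 = 0.5153.

0.5153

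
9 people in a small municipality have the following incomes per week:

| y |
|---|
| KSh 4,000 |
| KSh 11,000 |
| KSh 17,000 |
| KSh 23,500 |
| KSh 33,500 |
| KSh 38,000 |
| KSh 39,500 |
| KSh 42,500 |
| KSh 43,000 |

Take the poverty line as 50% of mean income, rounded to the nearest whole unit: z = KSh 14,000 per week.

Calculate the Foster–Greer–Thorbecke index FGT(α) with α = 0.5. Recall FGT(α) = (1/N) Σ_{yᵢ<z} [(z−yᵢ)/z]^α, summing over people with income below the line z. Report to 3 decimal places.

0.145

Below z: KSh 4,000, KSh 11,000 (q = 2 of N = 9).
Gap ratios (z−y)/z: (14000−4000)/14000 = 0.7143; (14000−11000)/14000 = 0.2143.
Raised to α = 0.5: 0.84515; 0.46291.
Sum = 1.308064; FGT(0.5) = 1.308064 / 9 = 0.145.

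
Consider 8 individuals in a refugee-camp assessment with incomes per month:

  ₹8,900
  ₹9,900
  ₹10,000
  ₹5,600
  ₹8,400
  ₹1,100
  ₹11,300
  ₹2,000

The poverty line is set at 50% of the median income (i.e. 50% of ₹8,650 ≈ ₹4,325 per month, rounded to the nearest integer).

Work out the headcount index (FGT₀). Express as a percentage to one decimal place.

2 of the 8 individuals have income below ₹4,325.
H = 2/8 = 25.0%.

25.0%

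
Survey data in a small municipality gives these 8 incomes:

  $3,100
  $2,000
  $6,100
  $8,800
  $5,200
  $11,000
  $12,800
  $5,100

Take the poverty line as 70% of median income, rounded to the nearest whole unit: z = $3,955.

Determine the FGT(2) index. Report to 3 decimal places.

Incomes under z: $2,000, $3,100 (q = 2 of N = 8).
Relative gaps: (3955−2000)/3955 = 0.4943; (3955−3100)/3955 = 0.2162.
Squared: 0.2443; 0.0467.
Sum = 0.291078; P₂ = 0.291078 / 8 = 0.036.

0.036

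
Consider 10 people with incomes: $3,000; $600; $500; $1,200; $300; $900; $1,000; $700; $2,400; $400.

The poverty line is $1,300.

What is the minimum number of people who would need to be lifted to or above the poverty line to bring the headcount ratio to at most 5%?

Currently q = 8 of N = 10 are below the line (H = 0.800).
A headcount ratio of at most 5% allows at most ⌊0.05 × 10⌋ = 0 poor people.
So at least 8 − 0 = 8 must be lifted.

8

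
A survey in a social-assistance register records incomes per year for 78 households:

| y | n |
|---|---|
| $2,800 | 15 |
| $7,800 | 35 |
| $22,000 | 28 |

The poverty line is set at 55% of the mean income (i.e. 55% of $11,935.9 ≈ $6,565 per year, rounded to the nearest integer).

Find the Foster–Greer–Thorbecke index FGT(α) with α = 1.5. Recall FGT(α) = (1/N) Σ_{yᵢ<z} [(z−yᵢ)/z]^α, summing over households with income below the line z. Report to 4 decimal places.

0.0835

Poor units: 15×$2,800 (q = 15 of N = 78).
Shortfall ratios: (6565−2800)/6565 = 0.5735 (×15).
Raised to α = 1.5: 0.43431 (×15).
Sum = 6.514583; FGT(1.5) = 6.514583 / 78 = 0.0835.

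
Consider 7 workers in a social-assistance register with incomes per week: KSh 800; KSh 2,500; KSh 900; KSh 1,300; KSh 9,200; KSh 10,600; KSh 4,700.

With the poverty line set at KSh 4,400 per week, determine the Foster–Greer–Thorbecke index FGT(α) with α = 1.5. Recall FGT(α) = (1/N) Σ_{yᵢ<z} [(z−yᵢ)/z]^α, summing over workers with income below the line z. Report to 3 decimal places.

0.332

Below z: KSh 800, KSh 900, KSh 1,300, KSh 2,500 (q = 4 of N = 7).
Gap ratios (z−y)/z: (4400−800)/4400 = 0.8182; (4400−900)/4400 = 0.7955; (4400−1300)/4400 = 0.7045; (4400−2500)/4400 = 0.4318.
Raised to α = 1.5: 0.74007; 0.70945; 0.59138; 0.28376.
Sum = 2.324661; FGT(1.5) = 2.324661 / 7 = 0.332.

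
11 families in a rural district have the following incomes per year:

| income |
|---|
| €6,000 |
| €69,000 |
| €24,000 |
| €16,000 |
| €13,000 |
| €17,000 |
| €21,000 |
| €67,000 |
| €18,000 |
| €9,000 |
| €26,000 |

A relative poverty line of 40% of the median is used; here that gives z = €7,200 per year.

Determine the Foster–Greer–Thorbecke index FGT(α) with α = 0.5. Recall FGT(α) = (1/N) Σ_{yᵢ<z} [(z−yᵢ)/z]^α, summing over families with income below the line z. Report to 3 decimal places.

Poor units: €6,000 (q = 1 of N = 11).
Normalized shortfalls: (7200−6000)/7200 = 0.1667.
Raised to α = 0.5: 0.40825.
Sum = 0.408248; FGT(0.5) = 0.408248 / 11 = 0.037.

0.037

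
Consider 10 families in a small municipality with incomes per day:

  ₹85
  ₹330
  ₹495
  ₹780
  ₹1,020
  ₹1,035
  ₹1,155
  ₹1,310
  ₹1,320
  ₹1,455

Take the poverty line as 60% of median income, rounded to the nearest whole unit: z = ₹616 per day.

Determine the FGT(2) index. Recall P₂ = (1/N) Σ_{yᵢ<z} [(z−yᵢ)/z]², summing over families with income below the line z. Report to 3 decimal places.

Below z: ₹85, ₹330, ₹495 (q = 3 of N = 10).
Gap ratios (z−y)/z: (616−85)/616 = 0.8620; (616−330)/616 = 0.4643; (616−495)/616 = 0.1964.
Squared: 0.7431; 0.2156; 0.0386.
Sum = 0.997212; P₂ = 0.997212 / 10 = 0.100.

0.100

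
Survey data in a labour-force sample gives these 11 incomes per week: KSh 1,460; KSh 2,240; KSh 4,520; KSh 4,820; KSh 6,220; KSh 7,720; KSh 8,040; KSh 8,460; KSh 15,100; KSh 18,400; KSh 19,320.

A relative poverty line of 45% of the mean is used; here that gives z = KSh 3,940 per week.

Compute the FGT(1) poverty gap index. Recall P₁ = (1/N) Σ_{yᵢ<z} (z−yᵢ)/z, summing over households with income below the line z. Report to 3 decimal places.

0.096

Below z: KSh 1,460, KSh 2,240 (q = 2 of N = 11).
Shortfall ratios: (3940−1460)/3940 = 0.6294; (3940−2240)/3940 = 0.4315.
Σ = 1.060914. Dividing by the full population N = 11 gives P₁ = 0.096.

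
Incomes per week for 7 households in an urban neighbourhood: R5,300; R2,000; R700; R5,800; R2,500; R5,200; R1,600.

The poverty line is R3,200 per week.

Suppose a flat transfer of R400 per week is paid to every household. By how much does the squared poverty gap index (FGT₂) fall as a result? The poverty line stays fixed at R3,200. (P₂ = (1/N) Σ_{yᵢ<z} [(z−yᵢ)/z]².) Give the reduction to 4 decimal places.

Before: below the line — R700, R1,600, R2,000, R2,500; squared poverty gap index (FGT₂) = 0.149833.
After the R400 transfer: below the line — R1,100, R2,000, R2,400, R2,900; squared poverty gap index (FGT₂) = 0.091797.
Reduction = 0.149833 − 0.091797 = 0.0580.

0.0580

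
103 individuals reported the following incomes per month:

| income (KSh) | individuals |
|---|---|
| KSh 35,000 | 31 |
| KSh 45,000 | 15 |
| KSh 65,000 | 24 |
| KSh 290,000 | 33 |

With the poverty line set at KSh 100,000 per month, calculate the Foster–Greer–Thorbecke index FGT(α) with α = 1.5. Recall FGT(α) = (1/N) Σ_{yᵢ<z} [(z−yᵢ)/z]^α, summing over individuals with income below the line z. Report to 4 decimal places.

0.2654

Below z: 31×KSh 35,000, 15×KSh 45,000, 24×KSh 65,000 (q = 70 of N = 103).
Normalized shortfalls: (100000−35000)/100000 = 0.6500 (×31); (100000−45000)/100000 = 0.5500 (×15); (100000−65000)/100000 = 0.3500 (×24).
Raised to α = 1.5: 0.52405 (×31); 0.40789 (×15); 0.20706 (×24).
Sum = 27.333320; FGT(1.5) = 27.333320 / 103 = 0.2654.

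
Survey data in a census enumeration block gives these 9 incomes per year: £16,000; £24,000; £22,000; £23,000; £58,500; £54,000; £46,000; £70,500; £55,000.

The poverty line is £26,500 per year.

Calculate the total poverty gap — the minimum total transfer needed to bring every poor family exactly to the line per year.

Incomes under z: £16,000, £22,000, £23,000, £24,000 (q = 4 of N = 9).
Individual gaps: 26500−16000 = 10500; 26500−22000 = 4500; 26500−23000 = 3500; 26500−24000 = 2500.
Aggregate gap = £21,000.

£21,000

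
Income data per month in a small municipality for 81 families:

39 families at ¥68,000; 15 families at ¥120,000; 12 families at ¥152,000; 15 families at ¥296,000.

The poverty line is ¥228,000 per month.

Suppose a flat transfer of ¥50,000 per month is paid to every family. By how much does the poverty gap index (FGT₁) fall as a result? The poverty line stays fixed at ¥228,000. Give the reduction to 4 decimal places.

Before: below the line — 39×¥68,000, 15×¥120,000, 12×¥152,000; poverty gap index (FGT₁) = 0.474984.
After the ¥50,000 transfer: below the line — 39×¥118,000, 15×¥170,000, 12×¥202,000; poverty gap index (FGT₁) = 0.296296.
Reduction = 0.474984 − 0.296296 = 0.1787.

0.1787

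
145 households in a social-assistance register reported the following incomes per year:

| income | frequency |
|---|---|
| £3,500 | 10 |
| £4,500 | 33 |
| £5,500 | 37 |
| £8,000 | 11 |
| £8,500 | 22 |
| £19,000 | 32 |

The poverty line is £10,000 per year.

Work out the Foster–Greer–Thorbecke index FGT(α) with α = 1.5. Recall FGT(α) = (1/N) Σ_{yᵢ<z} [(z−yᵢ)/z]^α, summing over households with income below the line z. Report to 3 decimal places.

0.222

Below z: 10×£3,500, 33×£4,500, 37×£5,500, 11×£8,000, 22×£8,500 (q = 113 of N = 145).
Relative gaps: (10000−3500)/10000 = 0.6500 (×10); (10000−4500)/10000 = 0.5500 (×33); (10000−5500)/10000 = 0.4500 (×37); (10000−8000)/10000 = 0.2000 (×11); (10000−8500)/10000 = 0.1500 (×22).
Raised to α = 1.5: 0.52405 (×10); 0.40789 (×33); 0.30187 (×37); 0.08944 (×11); 0.05809 (×22).
Sum = 32.131982; FGT(1.5) = 32.131982 / 145 = 0.222.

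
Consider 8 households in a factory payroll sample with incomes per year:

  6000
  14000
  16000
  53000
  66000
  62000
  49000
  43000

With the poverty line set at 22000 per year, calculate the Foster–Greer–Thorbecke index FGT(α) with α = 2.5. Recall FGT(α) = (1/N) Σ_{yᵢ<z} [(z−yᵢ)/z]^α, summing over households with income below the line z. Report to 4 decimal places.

0.0712

Poor units: 6000, 14000, 16000 (q = 3 of N = 8).
Relative gaps: (22000−6000)/22000 = 0.7273; (22000−14000)/22000 = 0.3636; (22000−16000)/22000 = 0.2727.
Raised to α = 2.5: 0.45107; 0.07974; 0.03884.
Sum = 0.569652; FGT(2.5) = 0.569652 / 8 = 0.0712.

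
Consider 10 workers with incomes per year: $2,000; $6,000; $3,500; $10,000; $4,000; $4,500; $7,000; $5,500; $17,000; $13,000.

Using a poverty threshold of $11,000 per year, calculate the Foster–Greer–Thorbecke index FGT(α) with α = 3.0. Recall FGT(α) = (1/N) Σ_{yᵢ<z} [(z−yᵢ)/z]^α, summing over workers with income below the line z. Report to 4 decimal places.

Poor units: $2,000, $3,500, $4,000, $4,500, $5,500, $6,000, $7,000, $10,000 (q = 8 of N = 10).
Normalized shortfalls: (11000−2000)/11000 = 0.8182; (11000−3500)/11000 = 0.6818; (11000−4000)/11000 = 0.6364; (11000−4500)/11000 = 0.5909; (11000−5500)/11000 = 0.5000; (11000−6000)/11000 = 0.4545; (11000−7000)/11000 = 0.3636; (11000−10000)/11000 = 0.0909.
Raised to α = 3.0: 0.54771; 0.31696; 0.25770; 0.20633; 0.12500; 0.09391; 0.04808; 0.00075.
Sum = 1.596450; FGT(3.0) = 1.596450 / 10 = 0.1596.

0.1596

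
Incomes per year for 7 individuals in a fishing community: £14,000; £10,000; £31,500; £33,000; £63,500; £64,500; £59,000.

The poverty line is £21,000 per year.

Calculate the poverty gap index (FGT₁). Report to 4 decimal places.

Poor units: £10,000, £14,000 (q = 2 of N = 7).
Shortfall ratios: (21000−10000)/21000 = 0.5238; (21000−14000)/21000 = 0.3333.
Sum of shortfalls = 0.857143; P₁ averages over all N: 0.857143 / 7 = 0.1224.

0.1224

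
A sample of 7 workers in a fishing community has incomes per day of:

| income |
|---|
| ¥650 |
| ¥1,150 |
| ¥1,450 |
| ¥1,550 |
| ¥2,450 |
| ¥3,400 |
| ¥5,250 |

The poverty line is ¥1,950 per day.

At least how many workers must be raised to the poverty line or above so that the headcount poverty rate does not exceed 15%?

3

Currently q = 4 of N = 7 are below the line (H = 0.571).
A headcount ratio of at most 15% allows at most ⌊0.15 × 7⌋ = 1 poor workers.
So at least 4 − 1 = 3 must be lifted.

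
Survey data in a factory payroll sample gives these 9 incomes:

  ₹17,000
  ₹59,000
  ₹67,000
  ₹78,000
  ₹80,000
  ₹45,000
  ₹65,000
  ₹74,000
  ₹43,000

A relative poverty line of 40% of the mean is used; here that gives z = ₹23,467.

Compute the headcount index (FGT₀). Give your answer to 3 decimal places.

1 of the 9 workers have income below ₹23,467.
H = 1/9 = 0.111.

0.111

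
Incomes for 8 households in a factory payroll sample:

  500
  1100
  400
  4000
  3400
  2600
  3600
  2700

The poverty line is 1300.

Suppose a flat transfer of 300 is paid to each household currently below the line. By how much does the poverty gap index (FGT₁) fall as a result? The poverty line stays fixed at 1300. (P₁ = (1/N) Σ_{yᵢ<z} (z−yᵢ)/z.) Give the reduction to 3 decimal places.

0.077

Before: below the line — 400, 500, 1100; poverty gap index (FGT₁) = 0.18269.
After the 300 transfer: below the line — 700, 800; poverty gap index (FGT₁) = 0.10577.
Reduction = 0.18269 − 0.10577 = 0.077.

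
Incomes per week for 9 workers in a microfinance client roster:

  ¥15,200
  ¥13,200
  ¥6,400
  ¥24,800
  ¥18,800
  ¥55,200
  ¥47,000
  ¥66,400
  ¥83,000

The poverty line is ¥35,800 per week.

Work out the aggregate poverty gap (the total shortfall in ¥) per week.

Incomes under z: ¥6,400, ¥13,200, ¥15,200, ¥18,800, ¥24,800 (q = 5 of N = 9).
Individual gaps: 35800−6400 = 29400; 35800−13200 = 22600; 35800−15200 = 20600; 35800−18800 = 17000; 35800−24800 = 11000.
Aggregate gap = ¥100,600.

¥100,600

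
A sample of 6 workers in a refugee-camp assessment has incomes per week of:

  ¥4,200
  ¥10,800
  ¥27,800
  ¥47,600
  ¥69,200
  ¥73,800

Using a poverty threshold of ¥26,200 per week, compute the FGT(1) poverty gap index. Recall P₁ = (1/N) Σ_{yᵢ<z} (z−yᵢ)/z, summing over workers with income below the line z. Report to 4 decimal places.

0.2379

Below z: ¥4,200, ¥10,800 (q = 2 of N = 6).
Shortfall ratios: (26200−4200)/26200 = 0.8397; (26200−10800)/26200 = 0.5878.
Σ = 1.427481. Dividing by the full population N = 6 gives P₁ = 0.2379.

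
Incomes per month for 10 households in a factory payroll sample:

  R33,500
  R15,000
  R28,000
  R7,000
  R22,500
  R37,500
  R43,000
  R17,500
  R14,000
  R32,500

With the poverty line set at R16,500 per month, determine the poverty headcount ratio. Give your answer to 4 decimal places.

0.3000

3 of the 10 households have income below R16,500.
H = 3/10 = 0.3000.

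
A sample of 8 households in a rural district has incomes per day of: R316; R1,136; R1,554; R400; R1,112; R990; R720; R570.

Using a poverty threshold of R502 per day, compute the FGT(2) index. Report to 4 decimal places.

Below the line: R316, R400 (q = 2 of N = 8).
Relative gaps: (502−316)/502 = 0.3705; (502−400)/502 = 0.2032.
Squared: 0.1373; 0.0413.
Sum = 0.178569; P₂ = 0.178569 / 8 = 0.0223.

0.0223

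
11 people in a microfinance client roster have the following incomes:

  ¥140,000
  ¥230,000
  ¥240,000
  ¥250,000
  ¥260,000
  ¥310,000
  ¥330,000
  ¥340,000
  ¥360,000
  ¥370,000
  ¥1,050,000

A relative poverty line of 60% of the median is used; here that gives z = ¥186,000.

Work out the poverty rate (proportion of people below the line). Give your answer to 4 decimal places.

0.0909

1 of the 11 people have income below ¥186,000.
H = 1/11 = 0.0909.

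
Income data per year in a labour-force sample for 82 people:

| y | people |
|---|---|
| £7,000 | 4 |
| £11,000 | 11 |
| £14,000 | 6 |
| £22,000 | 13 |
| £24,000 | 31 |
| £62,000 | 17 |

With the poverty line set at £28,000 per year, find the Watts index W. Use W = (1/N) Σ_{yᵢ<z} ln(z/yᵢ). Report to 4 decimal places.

0.3402

Incomes under z: 4×£7,000, 11×£11,000, 6×£14,000, 13×£22,000, 31×£24,000 (q = 65 of N = 82).
Log gaps: ln(28000/7000) = 1.3863 (×4); ln(28000/11000) = 0.9343 (×11); ln(28000/14000) = 0.6931 (×6); ln(28000/22000) = 0.2412 (×13); ln(28000/24000) = 0.1542 (×31).
W = 27.895240 / 82 = 0.3402.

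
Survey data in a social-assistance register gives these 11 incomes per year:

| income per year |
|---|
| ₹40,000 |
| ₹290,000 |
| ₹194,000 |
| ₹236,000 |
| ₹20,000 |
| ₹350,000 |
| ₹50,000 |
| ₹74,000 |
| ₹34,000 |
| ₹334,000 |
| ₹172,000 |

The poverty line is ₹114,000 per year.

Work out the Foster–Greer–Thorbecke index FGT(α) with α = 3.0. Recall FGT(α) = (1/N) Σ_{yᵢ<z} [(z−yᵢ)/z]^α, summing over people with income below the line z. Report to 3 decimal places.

0.127

Below the line: ₹20,000, ₹34,000, ₹40,000, ₹50,000, ₹74,000 (q = 5 of N = 11).
Gap ratios (z−y)/z: (114000−20000)/114000 = 0.8246; (114000−34000)/114000 = 0.7018; (114000−40000)/114000 = 0.6491; (114000−50000)/114000 = 0.5614; (114000−74000)/114000 = 0.3509.
Raised to α = 3.0: 0.56062; 0.34559; 0.27351; 0.17694; 0.04320.
Sum = 1.399859; FGT(3.0) = 1.399859 / 11 = 0.127.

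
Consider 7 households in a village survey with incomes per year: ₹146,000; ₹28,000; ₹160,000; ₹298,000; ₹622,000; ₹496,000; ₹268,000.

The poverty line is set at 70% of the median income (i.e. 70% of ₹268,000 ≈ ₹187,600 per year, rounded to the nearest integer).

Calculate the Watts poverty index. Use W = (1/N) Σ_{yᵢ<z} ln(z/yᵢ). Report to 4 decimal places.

0.3303

Incomes under z: ₹28,000, ₹146,000, ₹160,000 (q = 3 of N = 7).
ln(z/y) terms: ln(187600/28000) = 1.9021; ln(187600/146000) = 0.2507; ln(187600/160000) = 0.1591.
W = 2.311951 / 7 = 0.3303.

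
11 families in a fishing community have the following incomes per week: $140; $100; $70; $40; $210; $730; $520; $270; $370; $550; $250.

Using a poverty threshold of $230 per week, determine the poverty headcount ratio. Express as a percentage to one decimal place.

45.5%

5 of the 11 families have income below $230.
H = 5/11 = 45.5%.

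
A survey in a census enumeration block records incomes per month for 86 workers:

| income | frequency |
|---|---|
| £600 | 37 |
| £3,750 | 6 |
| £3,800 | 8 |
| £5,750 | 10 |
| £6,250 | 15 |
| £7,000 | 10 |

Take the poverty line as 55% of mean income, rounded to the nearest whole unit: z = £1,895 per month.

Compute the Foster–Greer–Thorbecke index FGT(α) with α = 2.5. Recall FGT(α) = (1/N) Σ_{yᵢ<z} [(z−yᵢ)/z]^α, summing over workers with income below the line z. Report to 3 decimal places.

0.166

Incomes under z: 37×£600 (q = 37 of N = 86).
Normalized shortfalls: (1895−600)/1895 = 0.6834 (×37).
Raised to α = 2.5: 0.38606 (×37).
Sum = 14.284107; FGT(2.5) = 14.284107 / 86 = 0.166.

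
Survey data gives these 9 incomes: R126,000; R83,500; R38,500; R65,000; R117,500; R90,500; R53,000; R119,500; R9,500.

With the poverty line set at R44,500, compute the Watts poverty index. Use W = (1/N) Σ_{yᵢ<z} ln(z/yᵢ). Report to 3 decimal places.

Poor units: R9,500, R38,500 (q = 2 of N = 9).
Log shortfalls: ln(44500/9500) = 1.5442; ln(44500/38500) = 0.1448.
W = 1.689028 / 9 = 0.188.

0.188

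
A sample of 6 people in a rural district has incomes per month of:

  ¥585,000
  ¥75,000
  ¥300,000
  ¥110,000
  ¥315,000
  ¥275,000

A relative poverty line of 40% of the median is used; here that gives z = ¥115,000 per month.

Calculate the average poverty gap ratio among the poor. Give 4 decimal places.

0.1957

Below z: ¥75,000, ¥110,000 (q = 2 of N = 6).
Relative gaps: 0.3478, 0.0435; sum = 0.391304.
I averages over the q = 2 poor units only: 0.391304 / 2 = 0.1957.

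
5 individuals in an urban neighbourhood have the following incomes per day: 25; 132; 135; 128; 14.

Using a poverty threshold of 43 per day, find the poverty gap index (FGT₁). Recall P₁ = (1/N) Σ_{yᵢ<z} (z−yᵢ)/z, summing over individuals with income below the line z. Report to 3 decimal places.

Incomes under z: 14, 25 (q = 2 of N = 5).
Relative gaps: (43−14)/43 = 0.6744; (43−25)/43 = 0.4186.
Sum of shortfalls = 1.093023; P₁ averages over all N: 1.093023 / 5 = 0.219.

0.219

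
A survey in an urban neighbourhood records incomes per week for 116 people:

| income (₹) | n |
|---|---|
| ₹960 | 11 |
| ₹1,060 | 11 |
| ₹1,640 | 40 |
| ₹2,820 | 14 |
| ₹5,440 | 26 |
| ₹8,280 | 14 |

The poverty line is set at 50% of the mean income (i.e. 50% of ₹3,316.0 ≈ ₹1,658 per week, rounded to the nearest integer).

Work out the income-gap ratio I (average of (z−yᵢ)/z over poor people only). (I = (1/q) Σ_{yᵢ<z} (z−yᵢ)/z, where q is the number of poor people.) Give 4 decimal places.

0.1457

Incomes under z: 11×₹960, 11×₹1,060, 40×₹1,640 (q = 62 of N = 116).
Shortfall ratios (z−y)/z: 0.4210 (×11), 0.3607 (×11), 0.0109 (×40); sum = 9.032569.
The income-gap ratio divides by q (the poor only): 9.032569 / 62 = 0.1457.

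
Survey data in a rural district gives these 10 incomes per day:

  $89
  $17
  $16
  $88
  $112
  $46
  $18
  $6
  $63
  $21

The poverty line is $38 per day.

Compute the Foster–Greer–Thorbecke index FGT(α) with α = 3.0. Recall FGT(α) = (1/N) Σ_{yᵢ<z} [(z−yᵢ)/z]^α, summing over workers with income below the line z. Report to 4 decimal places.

0.1195

Poor units: $6, $16, $17, $18, $21 (q = 5 of N = 10).
Relative gaps: (38−6)/38 = 0.8421; (38−16)/38 = 0.5789; (38−17)/38 = 0.5526; (38−18)/38 = 0.5263; (38−21)/38 = 0.4474.
Raised to α = 3.0: 0.59717; 0.19405; 0.16877; 0.14579; 0.08954.
Sum = 1.195327; FGT(3.0) = 1.195327 / 10 = 0.1195.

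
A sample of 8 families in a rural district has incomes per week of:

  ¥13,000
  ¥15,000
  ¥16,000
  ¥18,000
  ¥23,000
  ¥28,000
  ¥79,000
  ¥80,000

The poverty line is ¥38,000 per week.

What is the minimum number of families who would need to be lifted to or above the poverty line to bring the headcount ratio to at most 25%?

4

Currently q = 6 of N = 8 are below the line (H = 0.750).
A headcount ratio of at most 25% allows at most ⌊0.25 × 8⌋ = 2 poor families.
So at least 6 − 2 = 4 must be lifted.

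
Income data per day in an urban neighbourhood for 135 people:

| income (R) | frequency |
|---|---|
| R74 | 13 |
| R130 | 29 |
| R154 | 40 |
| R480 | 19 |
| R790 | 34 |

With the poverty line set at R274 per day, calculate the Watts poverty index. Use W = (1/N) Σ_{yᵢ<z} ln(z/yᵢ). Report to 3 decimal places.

Below the line: 13×R74, 29×R130, 40×R154 (q = 82 of N = 135).
ln(z/y) terms: ln(274/74) = 1.3091 (×13); ln(274/130) = 0.7456 (×29); ln(274/154) = 0.5762 (×40).
W = 61.687055 / 135 = 0.457.

0.457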